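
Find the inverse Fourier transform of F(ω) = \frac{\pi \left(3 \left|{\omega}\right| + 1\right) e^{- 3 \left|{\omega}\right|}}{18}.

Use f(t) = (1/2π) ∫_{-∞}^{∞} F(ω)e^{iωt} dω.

f(t) = \frac{3}{\left(t^{2} + 9\right)^{2}}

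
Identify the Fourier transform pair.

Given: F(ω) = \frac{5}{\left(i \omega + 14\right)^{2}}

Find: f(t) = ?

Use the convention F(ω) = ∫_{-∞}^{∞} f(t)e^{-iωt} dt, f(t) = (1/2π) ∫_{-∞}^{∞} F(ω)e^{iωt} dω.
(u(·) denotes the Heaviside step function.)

f(t) = 5 t e^{- 14 t} u\left(t\right)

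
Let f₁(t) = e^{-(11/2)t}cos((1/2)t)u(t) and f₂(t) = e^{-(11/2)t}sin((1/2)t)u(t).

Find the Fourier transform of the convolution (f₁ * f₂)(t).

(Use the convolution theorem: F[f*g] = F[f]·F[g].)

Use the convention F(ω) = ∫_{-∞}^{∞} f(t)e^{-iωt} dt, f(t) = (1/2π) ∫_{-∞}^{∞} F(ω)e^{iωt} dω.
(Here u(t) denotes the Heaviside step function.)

F[f₁*f₂](ω) = \frac{4 \left(2 i \omega + 11\right)}{\left(\left(2 i \omega + 11\right)^{2} + 1\right)^{2}}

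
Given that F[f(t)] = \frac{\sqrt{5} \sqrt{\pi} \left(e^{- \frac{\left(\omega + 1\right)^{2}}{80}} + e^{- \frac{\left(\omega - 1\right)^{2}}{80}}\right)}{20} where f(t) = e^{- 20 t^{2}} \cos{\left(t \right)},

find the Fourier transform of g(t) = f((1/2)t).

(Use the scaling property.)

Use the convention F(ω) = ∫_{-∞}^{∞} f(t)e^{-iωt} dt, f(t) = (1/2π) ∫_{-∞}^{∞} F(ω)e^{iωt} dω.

F[g](ω) = \frac{\sqrt{5} \sqrt{\pi} \left(e^{\frac{\omega}{10}} + 1\right) e^{- \frac{\omega^{2}}{20} - \frac{\omega}{20} - \frac{1}{80}}}{10}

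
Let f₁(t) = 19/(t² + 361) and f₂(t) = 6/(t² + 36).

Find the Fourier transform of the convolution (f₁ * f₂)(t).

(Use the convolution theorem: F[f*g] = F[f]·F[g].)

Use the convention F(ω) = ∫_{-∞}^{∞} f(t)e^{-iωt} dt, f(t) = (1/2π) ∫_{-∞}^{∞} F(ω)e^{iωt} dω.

F[f₁*f₂](ω) = \pi^{2} e^{- 25 \left|{\omega}\right|}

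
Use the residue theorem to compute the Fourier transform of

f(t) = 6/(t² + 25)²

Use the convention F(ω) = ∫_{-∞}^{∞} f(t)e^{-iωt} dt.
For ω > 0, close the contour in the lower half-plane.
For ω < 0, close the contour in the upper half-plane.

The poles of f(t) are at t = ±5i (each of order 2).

Let g(z) = f(z)e^{-iωz}; for large |z| the factor e^{-iωz} decays in the lower half-plane when ω > 0 and in the upper half-plane when ω < 0.

Case ω > 0 (lower half-plane, clockwise contour ⇒ F(ω) = -2πi·ΣRes):
  Res_{z = - 5 i} g(z) = \frac{3 i \left(5 \omega + 1\right) e^{- 5 \omega}}{250} (pole of order 2)
  F(ω) = -2πi·ΣRes = \frac{3 \pi \left(5 \omega + 1\right) e^{- 5 \omega}}{125}

Case ω < 0 (upper half-plane, counterclockwise contour ⇒ F(ω) = +2πi·ΣRes):
  Res_{z = 5 i} g(z) = \frac{3 i \left(5 \omega - 1\right) e^{5 \omega}}{250} (pole of order 2)
  F(ω) = 2πi·ΣRes = \frac{3 \pi \left(1 - 5 \omega\right) e^{5 \omega}}{125}

Both cases combine into a single formula in |ω|:

F(ω) = \frac{3 \pi \left(5 \left|{\omega}\right| + 1\right) e^{- 5 \left|{\omega}\right|}}{125}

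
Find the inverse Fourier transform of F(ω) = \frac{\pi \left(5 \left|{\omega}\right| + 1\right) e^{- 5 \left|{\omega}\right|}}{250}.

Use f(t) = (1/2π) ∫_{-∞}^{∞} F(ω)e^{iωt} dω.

f(t) = \frac{1}{\left(t^{2} + 25\right)^{2}}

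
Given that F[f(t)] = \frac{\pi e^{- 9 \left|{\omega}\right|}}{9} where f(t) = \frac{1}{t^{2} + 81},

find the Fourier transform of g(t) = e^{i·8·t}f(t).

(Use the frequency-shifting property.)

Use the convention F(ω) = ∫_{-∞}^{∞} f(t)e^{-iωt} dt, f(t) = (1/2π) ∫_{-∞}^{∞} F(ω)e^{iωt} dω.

F[g](ω) = \frac{\pi e^{- 9 \left|{\omega - 8}\right|}}{9}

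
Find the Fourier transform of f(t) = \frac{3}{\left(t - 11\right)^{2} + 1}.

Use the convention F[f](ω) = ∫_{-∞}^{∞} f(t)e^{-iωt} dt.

F(ω) = 3 \pi e^{- 11 i \omega - \left|{\omega}\right|}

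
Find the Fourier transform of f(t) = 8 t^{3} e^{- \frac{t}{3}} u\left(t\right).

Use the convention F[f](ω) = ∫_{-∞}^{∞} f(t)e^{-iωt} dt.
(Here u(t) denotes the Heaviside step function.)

F(ω) = \frac{3888}{\left(3 i \omega + 1\right)^{4}}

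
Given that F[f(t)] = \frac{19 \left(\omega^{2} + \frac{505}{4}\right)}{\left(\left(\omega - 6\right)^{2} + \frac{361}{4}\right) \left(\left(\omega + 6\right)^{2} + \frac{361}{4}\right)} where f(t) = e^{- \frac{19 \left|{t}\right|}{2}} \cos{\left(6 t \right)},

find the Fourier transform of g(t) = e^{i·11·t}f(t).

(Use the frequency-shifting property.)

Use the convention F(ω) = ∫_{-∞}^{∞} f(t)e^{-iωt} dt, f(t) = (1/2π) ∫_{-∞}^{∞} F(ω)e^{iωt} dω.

F[g](ω) = \frac{76 \left(4 \left(\omega - 11\right)^{2} + 505\right)}{\left(4 \left(\omega - 17\right)^{2} + 361\right) \left(4 \left(\omega - 5\right)^{2} + 361\right)}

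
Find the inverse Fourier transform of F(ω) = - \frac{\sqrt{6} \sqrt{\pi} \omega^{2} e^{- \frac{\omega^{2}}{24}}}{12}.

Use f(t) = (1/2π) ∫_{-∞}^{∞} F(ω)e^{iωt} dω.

f(t) = 3 \left(24 t^{2} - 2\right) e^{- 6 t^{2}}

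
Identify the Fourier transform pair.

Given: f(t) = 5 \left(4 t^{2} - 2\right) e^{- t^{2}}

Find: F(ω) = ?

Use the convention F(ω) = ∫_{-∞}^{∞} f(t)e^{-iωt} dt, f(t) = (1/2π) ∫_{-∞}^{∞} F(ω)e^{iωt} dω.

F(ω) = - 5 \sqrt{\pi} \omega^{2} e^{- \frac{\omega^{2}}{4}}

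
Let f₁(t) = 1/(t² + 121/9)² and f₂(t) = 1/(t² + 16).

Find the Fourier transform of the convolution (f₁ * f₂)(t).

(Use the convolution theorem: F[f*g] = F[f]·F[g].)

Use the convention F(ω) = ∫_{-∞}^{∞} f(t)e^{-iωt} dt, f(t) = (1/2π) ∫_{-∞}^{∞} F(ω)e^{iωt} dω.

F[f₁*f₂](ω) = \frac{9 \pi^{2} \left(11 \left|{\omega}\right| + 3\right) e^{- \frac{23 \left|{\omega}\right|}{3}}}{10648}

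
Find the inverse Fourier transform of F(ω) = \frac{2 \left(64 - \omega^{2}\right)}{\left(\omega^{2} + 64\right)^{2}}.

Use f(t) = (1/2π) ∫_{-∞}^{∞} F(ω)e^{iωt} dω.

f(t) = e^{- 8 \left|{t}\right|} \left|{t}\right|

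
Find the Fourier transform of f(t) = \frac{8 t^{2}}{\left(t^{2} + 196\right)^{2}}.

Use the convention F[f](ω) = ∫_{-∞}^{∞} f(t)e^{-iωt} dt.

F(ω) = \frac{2 \pi \left(1 - 14 \left|{\omega}\right|\right) e^{- 14 \left|{\omega}\right|}}{7}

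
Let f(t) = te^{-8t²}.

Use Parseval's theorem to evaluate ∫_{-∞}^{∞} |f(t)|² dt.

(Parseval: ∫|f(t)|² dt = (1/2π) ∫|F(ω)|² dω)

∫|f(t)|² dt = \frac{\sqrt{\pi}}{128}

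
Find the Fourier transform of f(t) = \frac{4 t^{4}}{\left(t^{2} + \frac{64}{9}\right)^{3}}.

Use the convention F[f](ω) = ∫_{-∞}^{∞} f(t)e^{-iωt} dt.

F(ω) = \frac{\pi \left(64 \omega^{2} - 120 \left|{\omega}\right| + 27\right) e^{- \frac{8 \left|{\omega}\right|}{3}}}{48}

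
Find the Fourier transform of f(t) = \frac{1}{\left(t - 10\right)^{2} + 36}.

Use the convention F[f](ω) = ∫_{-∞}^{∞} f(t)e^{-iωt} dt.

F(ω) = \frac{\pi e^{- 10 i \omega - 6 \left|{\omega}\right|}}{6}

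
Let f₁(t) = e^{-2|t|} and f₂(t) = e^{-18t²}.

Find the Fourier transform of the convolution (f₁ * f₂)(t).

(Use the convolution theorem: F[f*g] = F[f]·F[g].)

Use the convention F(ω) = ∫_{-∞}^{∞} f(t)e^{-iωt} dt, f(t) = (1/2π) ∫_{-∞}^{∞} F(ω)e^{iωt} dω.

F[f₁*f₂](ω) = \frac{2 \sqrt{2} \sqrt{\pi} e^{- \frac{\omega^{2}}{72}}}{3 \left(\omega^{2} + 4\right)}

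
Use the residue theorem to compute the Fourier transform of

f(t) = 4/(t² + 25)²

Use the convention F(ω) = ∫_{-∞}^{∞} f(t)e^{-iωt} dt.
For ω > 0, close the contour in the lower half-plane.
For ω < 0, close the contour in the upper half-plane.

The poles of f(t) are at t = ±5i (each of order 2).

Let g(z) = f(z)e^{-iωz}; for large |z| the factor e^{-iωz} decays in the lower half-plane when ω > 0 and in the upper half-plane when ω < 0.

Case ω > 0 (lower half-plane, clockwise contour ⇒ F(ω) = -2πi·ΣRes):
  Res_{z = - 5 i} g(z) = \frac{i \left(5 \omega + 1\right) e^{- 5 \omega}}{125} (pole of order 2)
  F(ω) = -2πi·ΣRes = \frac{2 \pi \left(5 \omega + 1\right) e^{- 5 \omega}}{125}

Case ω < 0 (upper half-plane, counterclockwise contour ⇒ F(ω) = +2πi·ΣRes):
  Res_{z = 5 i} g(z) = \frac{i \left(5 \omega - 1\right) e^{5 \omega}}{125} (pole of order 2)
  F(ω) = 2πi·ΣRes = \frac{2 \pi \left(1 - 5 \omega\right) e^{5 \omega}}{125}

Both cases combine into a single formula in |ω|:

F(ω) = \frac{2 \pi \left(5 \left|{\omega}\right| + 1\right) e^{- 5 \left|{\omega}\right|}}{125}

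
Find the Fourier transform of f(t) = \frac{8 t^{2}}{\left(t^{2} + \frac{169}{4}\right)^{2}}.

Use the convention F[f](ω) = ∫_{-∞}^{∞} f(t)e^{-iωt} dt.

F(ω) = \frac{4 \pi \left(2 - 13 \left|{\omega}\right|\right) e^{- \frac{13 \left|{\omega}\right|}{2}}}{13}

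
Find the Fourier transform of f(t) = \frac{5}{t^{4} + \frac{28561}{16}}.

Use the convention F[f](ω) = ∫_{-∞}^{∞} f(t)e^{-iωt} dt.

F(ω) = \frac{40 \pi e^{- \frac{13 \sqrt{2} \left|{\omega}\right|}{4}} \sin{\left(\frac{13 \sqrt{2} \left|{\omega}\right|}{4} + \frac{\pi}{4} \right)}}{2197}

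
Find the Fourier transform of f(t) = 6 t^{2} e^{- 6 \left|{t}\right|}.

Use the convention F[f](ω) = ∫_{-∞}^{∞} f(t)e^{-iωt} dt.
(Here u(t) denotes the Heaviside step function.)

F(ω) = \frac{432 \left(12 - \omega^{2}\right)}{\left(\omega^{2} + 36\right)^{3}}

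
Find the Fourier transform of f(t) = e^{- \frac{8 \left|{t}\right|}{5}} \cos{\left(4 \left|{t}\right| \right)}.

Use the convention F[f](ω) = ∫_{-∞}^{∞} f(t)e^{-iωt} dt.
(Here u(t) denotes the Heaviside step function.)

F(ω) = \frac{80 \left(25 \omega^{2} + 464\right)}{625 \omega^{4} - 16800 \omega^{2} + 215296}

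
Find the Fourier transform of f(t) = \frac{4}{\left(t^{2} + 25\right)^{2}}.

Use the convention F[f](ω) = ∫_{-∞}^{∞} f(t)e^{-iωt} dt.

F(ω) = \frac{2 \pi \left(5 \left|{\omega}\right| + 1\right) e^{- 5 \left|{\omega}\right|}}{125}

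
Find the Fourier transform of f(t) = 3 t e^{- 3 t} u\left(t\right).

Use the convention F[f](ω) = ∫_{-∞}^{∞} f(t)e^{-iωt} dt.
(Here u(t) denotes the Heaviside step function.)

F(ω) = \frac{3}{\left(i \omega + 3\right)^{2}}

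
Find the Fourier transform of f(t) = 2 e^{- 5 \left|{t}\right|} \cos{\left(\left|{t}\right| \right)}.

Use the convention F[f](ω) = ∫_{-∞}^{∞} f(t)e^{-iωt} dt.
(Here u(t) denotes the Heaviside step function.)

F(ω) = \frac{20 \left(\omega^{2} + 26\right)}{\omega^{4} + 48 \omega^{2} + 676}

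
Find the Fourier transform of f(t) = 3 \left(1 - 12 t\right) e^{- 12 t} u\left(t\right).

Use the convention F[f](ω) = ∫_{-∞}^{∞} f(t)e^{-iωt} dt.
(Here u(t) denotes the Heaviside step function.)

F(ω) = \frac{3 i \omega}{- \omega^{2} + 24 i \omega + 144}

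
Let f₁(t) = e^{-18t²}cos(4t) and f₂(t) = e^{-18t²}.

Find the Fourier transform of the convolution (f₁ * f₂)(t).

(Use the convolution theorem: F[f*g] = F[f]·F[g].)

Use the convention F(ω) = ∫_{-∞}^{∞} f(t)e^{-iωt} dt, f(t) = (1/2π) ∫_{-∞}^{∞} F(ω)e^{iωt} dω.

F[f₁*f₂](ω) = \frac{\pi \left(e^{\frac{2 \omega}{9}} + 1\right) e^{- \frac{\omega^{2}}{36} - \frac{\omega}{9} - \frac{2}{9}}}{36}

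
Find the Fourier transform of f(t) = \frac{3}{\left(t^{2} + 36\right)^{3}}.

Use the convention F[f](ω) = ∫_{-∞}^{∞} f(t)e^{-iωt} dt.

F(ω) = \frac{\pi \left(12 \omega^{2} + 6 \left|{\omega}\right| + 1\right) e^{- 6 \left|{\omega}\right|}}{6912}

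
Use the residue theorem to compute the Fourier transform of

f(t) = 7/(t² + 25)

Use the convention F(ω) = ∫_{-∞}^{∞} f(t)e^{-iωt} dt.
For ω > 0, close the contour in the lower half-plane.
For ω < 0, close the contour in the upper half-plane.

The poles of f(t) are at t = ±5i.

Let g(z) = f(z)e^{-iωz}; for large |z| the factor e^{-iωz} decays in the lower half-plane when ω > 0 and in the upper half-plane when ω < 0.

Case ω > 0 (lower half-plane, clockwise contour ⇒ F(ω) = -2πi·ΣRes):
  Res_{z = - 5 i} g(z) = \frac{7 i e^{- 5 \omega}}{10}
  F(ω) = -2πi·ΣRes = \frac{7 \pi e^{- 5 \omega}}{5}

Case ω < 0 (upper half-plane, counterclockwise contour ⇒ F(ω) = +2πi·ΣRes):
  Res_{z = 5 i} g(z) = - \frac{7 i e^{5 \omega}}{10}
  F(ω) = 2πi·ΣRes = \frac{7 \pi e^{5 \omega}}{5}

Both cases combine into a single formula in |ω|:

F(ω) = \frac{7 \pi e^{- 5 \left|{\omega}\right|}}{5}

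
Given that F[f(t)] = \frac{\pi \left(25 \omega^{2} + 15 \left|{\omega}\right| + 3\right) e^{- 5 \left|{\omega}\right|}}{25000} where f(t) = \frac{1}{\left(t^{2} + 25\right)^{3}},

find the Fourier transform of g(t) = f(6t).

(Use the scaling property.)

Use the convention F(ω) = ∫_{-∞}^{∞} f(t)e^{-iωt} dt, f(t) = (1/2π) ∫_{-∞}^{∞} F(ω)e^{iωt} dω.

F[g](ω) = \frac{\pi \left(25 \omega^{2} + 90 \left|{\omega}\right| + 108\right) e^{- \frac{5 \left|{\omega}\right|}{6}}}{5400000}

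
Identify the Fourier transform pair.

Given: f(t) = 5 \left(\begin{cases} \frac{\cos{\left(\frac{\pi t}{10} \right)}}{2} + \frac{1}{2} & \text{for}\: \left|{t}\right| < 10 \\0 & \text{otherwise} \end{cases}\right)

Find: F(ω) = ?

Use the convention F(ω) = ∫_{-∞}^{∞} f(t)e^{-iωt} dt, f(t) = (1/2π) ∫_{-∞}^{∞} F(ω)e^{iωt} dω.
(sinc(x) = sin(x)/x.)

F(ω) = - \frac{50 \pi^{2} \operatorname{sinc}{\left(10 \omega \right)}}{100 \omega^{2} - \pi^{2}}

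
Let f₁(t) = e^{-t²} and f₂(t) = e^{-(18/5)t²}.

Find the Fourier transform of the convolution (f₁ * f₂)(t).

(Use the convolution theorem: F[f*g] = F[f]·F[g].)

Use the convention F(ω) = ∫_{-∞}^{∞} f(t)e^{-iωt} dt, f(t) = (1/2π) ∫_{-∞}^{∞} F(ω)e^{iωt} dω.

F[f₁*f₂](ω) = \frac{\sqrt{10} \pi e^{- \frac{23 \omega^{2}}{72}}}{6}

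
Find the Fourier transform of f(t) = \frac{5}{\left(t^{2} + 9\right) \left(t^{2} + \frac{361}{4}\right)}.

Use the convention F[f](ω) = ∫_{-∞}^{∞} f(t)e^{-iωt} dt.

F(ω) = \frac{4 \pi e^{- 3 \left|{\omega}\right|}}{195} - \frac{8 \pi e^{- \frac{19 \left|{\omega}\right|}{2}}}{1235}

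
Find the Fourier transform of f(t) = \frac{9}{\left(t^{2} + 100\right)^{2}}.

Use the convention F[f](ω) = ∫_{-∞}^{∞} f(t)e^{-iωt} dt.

F(ω) = \frac{9 \pi \left(10 \left|{\omega}\right| + 1\right) e^{- 10 \left|{\omega}\right|}}{2000}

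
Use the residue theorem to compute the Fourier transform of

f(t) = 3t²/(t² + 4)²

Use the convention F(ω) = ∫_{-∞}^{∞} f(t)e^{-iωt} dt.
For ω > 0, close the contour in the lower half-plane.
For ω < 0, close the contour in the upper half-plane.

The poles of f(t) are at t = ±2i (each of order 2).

Let g(z) = f(z)e^{-iωz}; for large |z| the factor e^{-iωz} decays in the lower half-plane when ω > 0 and in the upper half-plane when ω < 0.

Case ω > 0 (lower half-plane, clockwise contour ⇒ F(ω) = -2πi·ΣRes):
  Res_{z = - 2 i} g(z) = \frac{3 i \left(1 - 2 \omega\right) e^{- 2 \omega}}{8} (pole of order 2)
  F(ω) = -2πi·ΣRes = \frac{3 \pi \left(1 - 2 \omega\right) e^{- 2 \omega}}{4}

Case ω < 0 (upper half-plane, counterclockwise contour ⇒ F(ω) = +2πi·ΣRes):
  Res_{z = 2 i} g(z) = \frac{3 i \left(- 2 \omega - 1\right) e^{2 \omega}}{8} (pole of order 2)
  F(ω) = 2πi·ΣRes = \frac{3 \pi \left(2 \omega + 1\right) e^{2 \omega}}{4}

Both cases combine into a single formula in |ω|:

F(ω) = \frac{3 \pi \left(1 - 2 \left|{\omega}\right|\right) e^{- 2 \left|{\omega}\right|}}{4}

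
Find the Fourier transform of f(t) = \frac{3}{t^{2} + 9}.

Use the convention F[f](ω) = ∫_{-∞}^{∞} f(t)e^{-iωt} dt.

F(ω) = \pi e^{- 3 \left|{\omega}\right|}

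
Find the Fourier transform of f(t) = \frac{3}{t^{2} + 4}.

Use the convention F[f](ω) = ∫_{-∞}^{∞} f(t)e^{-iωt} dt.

F(ω) = \frac{3 \pi e^{- 2 \left|{\omega}\right|}}{2}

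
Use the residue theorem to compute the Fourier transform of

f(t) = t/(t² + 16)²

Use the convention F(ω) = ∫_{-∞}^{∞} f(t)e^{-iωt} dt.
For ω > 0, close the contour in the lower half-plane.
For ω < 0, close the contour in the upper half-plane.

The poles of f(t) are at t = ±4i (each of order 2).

Let g(z) = f(z)e^{-iωz}; for large |z| the factor e^{-iωz} decays in the lower half-plane when ω > 0 and in the upper half-plane when ω < 0.

Case ω > 0 (lower half-plane, clockwise contour ⇒ F(ω) = -2πi·ΣRes):
  Res_{z = - 4 i} g(z) = \frac{\omega e^{- 4 \omega}}{16} (pole of order 2)
  F(ω) = -2πi·ΣRes = - \frac{i \pi \omega e^{- 4 \omega}}{8}

Case ω < 0 (upper half-plane, counterclockwise contour ⇒ F(ω) = +2πi·ΣRes):
  Res_{z = 4 i} g(z) = - \frac{\omega e^{4 \omega}}{16} (pole of order 2)
  F(ω) = 2πi·ΣRes = - \frac{i \pi \omega e^{4 \omega}}{8}

Both cases combine into a single formula in |ω|:

F(ω) = - \frac{i \pi \omega e^{- 4 \left|{\omega}\right|}}{8}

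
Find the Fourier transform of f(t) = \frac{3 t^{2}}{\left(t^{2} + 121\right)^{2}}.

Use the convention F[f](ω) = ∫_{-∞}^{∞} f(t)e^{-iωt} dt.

F(ω) = \frac{3 \pi \left(1 - 11 \left|{\omega}\right|\right) e^{- 11 \left|{\omega}\right|}}{22}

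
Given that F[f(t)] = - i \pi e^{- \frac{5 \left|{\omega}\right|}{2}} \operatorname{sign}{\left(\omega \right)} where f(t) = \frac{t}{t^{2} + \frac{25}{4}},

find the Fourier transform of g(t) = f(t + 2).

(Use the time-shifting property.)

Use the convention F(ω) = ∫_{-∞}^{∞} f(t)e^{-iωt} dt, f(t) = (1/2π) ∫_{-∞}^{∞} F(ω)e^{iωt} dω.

F[g](ω) = - i \pi e^{2 i \omega} e^{- \frac{5 \left|{\omega}\right|}{2}} \operatorname{sign}{\left(\omega \right)}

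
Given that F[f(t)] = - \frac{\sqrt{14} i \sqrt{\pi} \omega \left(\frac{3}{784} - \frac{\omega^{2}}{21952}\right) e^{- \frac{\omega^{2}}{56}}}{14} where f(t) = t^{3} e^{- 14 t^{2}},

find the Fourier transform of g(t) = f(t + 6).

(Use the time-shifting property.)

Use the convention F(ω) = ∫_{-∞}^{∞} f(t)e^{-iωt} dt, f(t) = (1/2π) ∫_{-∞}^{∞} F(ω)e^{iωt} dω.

F[g](ω) = \frac{\sqrt{14} i \sqrt{\pi} \omega \left(\omega^{2} - 84\right) e^{\frac{\omega \left(- \omega + 336 i\right)}{56}}}{307328}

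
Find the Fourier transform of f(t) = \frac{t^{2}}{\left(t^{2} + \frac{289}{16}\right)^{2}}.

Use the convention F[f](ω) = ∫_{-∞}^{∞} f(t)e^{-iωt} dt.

F(ω) = \frac{\pi \left(4 - 17 \left|{\omega}\right|\right) e^{- \frac{17 \left|{\omega}\right|}{4}}}{34}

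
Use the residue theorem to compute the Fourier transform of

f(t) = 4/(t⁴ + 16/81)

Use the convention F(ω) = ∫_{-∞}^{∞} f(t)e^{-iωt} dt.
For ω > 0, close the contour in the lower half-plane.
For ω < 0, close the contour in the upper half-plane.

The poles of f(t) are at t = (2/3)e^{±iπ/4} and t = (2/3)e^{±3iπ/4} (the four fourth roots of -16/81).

Let g(z) = f(z)e^{-iωz}; for large |z| the factor e^{-iωz} decays in the lower half-plane when ω > 0 and in the upper half-plane when ω < 0.

Case ω > 0 (lower half-plane, clockwise contour ⇒ F(ω) = -2πi·ΣRes):
  Res_{z = - \frac{\sqrt{2}}{3} - \frac{\sqrt{2} i}{3}} g(z) = \frac{27 \sqrt{2} i \left(1 - i\right) e^{\frac{\sqrt{2} \omega \left(-1 + i\right)}{3}}}{16}
  Res_{z = \frac{\sqrt{2}}{3} - \frac{\sqrt{2} i}{3}} g(z) = \frac{27 \sqrt{2} i \left(1 + i\right) e^{- \frac{\sqrt{2} \omega \left(1 + i\right)}{3}}}{16}
  F(ω) = -2πi·ΣRes = \frac{27 \sqrt{2} \pi \left(1 - i\right) \left(e^{\frac{2 \sqrt{2} i \omega}{3}} + i\right) e^{- \frac{\sqrt{2} \omega \left(1 + i\right)}{3}}}{8} = \frac{27 \pi e^{- \frac{\sqrt{2} \omega}{3}} \sin{\left(\frac{\sqrt{2} \omega}{3} + \frac{\pi}{4} \right)}}{2}

Case ω < 0 (upper half-plane, counterclockwise contour ⇒ F(ω) = +2πi·ΣRes):
  Res_{z = \frac{\sqrt{2}}{3} + \frac{\sqrt{2} i}{3}} g(z) = \frac{27 \sqrt{2} i \left(-1 + i\right) e^{\frac{\sqrt{2} \omega \left(1 - i\right)}{3}}}{16}
  Res_{z = - \frac{\sqrt{2}}{3} + \frac{\sqrt{2} i}{3}} g(z) = \frac{27 \sqrt{2} \left(1 - i\right) e^{\frac{\sqrt{2} \omega \left(1 + i\right)}{3}}}{16}
  F(ω) = 2πi·ΣRes = - \frac{27 \sqrt{2} i \pi \left(i \left(1 - i\right) e^{\frac{\sqrt{2} \omega \left(1 - i\right)}{3}} - \left(1 - i\right) e^{\frac{\sqrt{2} \omega \left(1 + i\right)}{3}}\right)}{8} = \frac{27 \pi e^{\frac{\sqrt{2} \omega}{3}} \cos{\left(\frac{\sqrt{2} \omega}{3} + \frac{\pi}{4} \right)}}{2}

Both cases combine into a single formula in |ω|:

F(ω) = \frac{27 \pi e^{- \frac{\sqrt{2} \left|{\omega}\right|}{3}} \sin{\left(\frac{\sqrt{2} \left|{\omega}\right|}{3} + \frac{\pi}{4} \right)}}{2}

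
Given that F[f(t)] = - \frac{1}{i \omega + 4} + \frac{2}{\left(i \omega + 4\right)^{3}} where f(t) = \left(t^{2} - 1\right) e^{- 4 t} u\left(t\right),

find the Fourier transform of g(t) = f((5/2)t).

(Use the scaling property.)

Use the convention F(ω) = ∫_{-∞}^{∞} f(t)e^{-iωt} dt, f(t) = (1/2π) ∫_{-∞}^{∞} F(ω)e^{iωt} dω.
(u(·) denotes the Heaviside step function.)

F[g](ω) = \frac{\frac{25 i \omega}{2} - \left(i \omega + 10\right)^{3} + 125}{\left(i \omega + 10\right)^{4}}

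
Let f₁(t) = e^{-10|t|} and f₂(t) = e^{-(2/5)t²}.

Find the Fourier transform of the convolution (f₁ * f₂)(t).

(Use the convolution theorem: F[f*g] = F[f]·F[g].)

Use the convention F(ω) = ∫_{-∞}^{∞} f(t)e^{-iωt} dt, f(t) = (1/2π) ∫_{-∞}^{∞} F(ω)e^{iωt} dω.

F[f₁*f₂](ω) = \frac{10 \sqrt{10} \sqrt{\pi} e^{- \frac{5 \omega^{2}}{8}}}{\omega^{2} + 100}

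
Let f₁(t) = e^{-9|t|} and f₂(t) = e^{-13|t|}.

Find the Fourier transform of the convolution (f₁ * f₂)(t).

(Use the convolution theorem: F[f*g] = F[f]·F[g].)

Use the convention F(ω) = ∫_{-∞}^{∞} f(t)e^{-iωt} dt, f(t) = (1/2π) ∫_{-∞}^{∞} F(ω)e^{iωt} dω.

F[f₁*f₂](ω) = \frac{468}{\left(\omega^{2} + 81\right) \left(\omega^{2} + 169\right)}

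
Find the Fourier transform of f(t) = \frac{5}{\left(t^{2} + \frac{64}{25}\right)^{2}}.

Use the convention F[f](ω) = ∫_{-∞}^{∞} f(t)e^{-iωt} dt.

F(ω) = \frac{125 \pi \left(8 \left|{\omega}\right| + 5\right) e^{- \frac{8 \left|{\omega}\right|}{5}}}{1024}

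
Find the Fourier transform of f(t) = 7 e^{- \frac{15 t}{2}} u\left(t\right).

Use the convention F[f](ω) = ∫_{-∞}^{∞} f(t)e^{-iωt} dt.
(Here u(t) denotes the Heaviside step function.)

F(ω) = \frac{14}{2 i \omega + 15}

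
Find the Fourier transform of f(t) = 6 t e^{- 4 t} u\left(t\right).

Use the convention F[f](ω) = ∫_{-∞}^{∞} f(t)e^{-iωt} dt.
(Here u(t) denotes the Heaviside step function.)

F(ω) = \frac{6}{\left(i \omega + 4\right)^{2}}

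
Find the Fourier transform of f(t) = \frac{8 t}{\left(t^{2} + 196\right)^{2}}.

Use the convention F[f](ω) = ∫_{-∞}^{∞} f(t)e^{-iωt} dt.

F(ω) = - \frac{2 i \pi \omega e^{- 14 \left|{\omega}\right|}}{7}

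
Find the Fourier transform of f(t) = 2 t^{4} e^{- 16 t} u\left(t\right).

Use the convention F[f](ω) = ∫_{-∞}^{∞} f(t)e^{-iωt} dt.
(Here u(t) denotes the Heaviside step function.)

F(ω) = \frac{48}{\left(i \omega + 16\right)^{5}}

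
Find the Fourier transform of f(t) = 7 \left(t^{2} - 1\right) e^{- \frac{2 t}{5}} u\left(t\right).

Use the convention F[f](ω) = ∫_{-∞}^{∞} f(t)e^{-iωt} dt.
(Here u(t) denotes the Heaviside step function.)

F(ω) = \frac{35 \left(250 i \omega - \left(5 i \omega + 2\right)^{3} + 100\right)}{\left(5 i \omega + 2\right)^{4}}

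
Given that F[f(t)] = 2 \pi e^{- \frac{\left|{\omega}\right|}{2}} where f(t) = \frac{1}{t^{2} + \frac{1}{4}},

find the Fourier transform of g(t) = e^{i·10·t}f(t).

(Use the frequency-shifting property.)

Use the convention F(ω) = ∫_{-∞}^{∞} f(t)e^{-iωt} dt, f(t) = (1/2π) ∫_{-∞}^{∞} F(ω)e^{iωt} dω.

F[g](ω) = 2 \pi e^{- \frac{\left|{\omega - 10}\right|}{2}}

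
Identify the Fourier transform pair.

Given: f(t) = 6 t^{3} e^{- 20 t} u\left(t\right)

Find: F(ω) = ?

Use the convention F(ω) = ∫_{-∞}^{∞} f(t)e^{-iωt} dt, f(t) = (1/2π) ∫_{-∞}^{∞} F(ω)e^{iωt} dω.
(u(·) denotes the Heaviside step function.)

F(ω) = \frac{36}{\left(i \omega + 20\right)^{4}}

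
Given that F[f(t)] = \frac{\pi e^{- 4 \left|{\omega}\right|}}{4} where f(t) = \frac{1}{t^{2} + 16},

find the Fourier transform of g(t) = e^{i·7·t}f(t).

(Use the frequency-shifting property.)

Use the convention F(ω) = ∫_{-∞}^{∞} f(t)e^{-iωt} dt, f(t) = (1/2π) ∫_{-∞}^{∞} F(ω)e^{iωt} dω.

F[g](ω) = \frac{\pi e^{- 4 \left|{\omega - 7}\right|}}{4}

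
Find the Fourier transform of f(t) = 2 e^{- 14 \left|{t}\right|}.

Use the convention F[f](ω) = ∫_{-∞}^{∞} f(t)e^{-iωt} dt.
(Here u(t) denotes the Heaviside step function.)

F(ω) = \frac{56}{\omega^{2} + 196}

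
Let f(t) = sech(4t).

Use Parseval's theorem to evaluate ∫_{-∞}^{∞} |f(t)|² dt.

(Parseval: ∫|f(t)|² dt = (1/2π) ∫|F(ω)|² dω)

∫|f(t)|² dt = \frac{1}{2}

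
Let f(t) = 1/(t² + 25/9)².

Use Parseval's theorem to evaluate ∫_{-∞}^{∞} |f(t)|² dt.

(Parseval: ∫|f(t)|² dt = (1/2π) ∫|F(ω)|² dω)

∫|f(t)|² dt = \frac{2187 \pi}{250000}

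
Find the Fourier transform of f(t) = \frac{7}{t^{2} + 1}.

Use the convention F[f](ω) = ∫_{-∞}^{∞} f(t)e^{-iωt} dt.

F(ω) = 7 \pi e^{- \left|{\omega}\right|}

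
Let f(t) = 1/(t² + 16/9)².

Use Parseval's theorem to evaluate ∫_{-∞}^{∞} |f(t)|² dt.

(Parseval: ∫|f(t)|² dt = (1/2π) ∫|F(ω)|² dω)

∫|f(t)|² dt = \frac{10935 \pi}{262144}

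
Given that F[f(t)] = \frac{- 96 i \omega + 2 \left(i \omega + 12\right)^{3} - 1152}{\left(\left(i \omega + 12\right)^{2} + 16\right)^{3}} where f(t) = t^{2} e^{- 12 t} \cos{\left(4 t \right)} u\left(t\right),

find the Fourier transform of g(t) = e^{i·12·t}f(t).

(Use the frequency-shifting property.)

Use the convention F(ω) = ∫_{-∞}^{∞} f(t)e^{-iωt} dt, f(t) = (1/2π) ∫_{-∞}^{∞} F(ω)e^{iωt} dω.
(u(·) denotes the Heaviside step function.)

F[g](ω) = \frac{2 \left(48 i \left(12 - \omega\right) + \left(i \left(\omega - 12\right) + 12\right)^{3} - 576\right)}{\left(\left(i \left(\omega - 12\right) + 12\right)^{2} + 16\right)^{3}}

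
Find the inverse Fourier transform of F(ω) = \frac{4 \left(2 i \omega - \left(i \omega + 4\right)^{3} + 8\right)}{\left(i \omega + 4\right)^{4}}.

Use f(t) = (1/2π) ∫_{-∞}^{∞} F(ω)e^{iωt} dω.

f(t) = 4 \left(t^{2} - 1\right) e^{- 4 t} u\left(t\right)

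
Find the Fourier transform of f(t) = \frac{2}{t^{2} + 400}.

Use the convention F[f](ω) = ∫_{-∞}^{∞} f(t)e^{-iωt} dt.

F(ω) = \frac{\pi e^{- 20 \left|{\omega}\right|}}{10}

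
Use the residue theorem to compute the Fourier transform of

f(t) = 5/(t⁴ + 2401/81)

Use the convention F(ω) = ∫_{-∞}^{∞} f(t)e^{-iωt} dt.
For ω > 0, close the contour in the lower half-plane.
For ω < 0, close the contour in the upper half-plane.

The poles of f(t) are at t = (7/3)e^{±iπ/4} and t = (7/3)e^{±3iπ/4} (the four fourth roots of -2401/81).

Let g(z) = f(z)e^{-iωz}; for large |z| the factor e^{-iωz} decays in the lower half-plane when ω > 0 and in the upper half-plane when ω < 0.

Case ω > 0 (lower half-plane, clockwise contour ⇒ F(ω) = -2πi·ΣRes):
  Res_{z = - \frac{7 \sqrt{2}}{6} - \frac{7 \sqrt{2} i}{6}} g(z) = \frac{135 \sqrt{2} i \left(1 - i\right) e^{\frac{7 \sqrt{2} \omega \left(-1 + i\right)}{6}}}{2744}
  Res_{z = \frac{7 \sqrt{2}}{6} - \frac{7 \sqrt{2} i}{6}} g(z) = \frac{135 \sqrt{2} i \left(1 + i\right) e^{- \frac{7 \sqrt{2} \omega \left(1 + i\right)}{6}}}{2744}
  F(ω) = -2πi·ΣRes = \frac{135 \sqrt{2} \pi \left(1 - i\right) \left(e^{\frac{7 \sqrt{2} i \omega}{3}} + i\right) e^{- \frac{7 \sqrt{2} \omega \left(1 + i\right)}{6}}}{1372} = \frac{135 \pi e^{- \frac{7 \sqrt{2} \omega}{6}} \sin{\left(\frac{7 \sqrt{2} \omega}{6} + \frac{\pi}{4} \right)}}{343}

Case ω < 0 (upper half-plane, counterclockwise contour ⇒ F(ω) = +2πi·ΣRes):
  Res_{z = \frac{7 \sqrt{2}}{6} + \frac{7 \sqrt{2} i}{6}} g(z) = \frac{135 \sqrt{2} i \left(-1 + i\right) e^{\frac{7 \sqrt{2} \omega \left(1 - i\right)}{6}}}{2744}
  Res_{z = - \frac{7 \sqrt{2}}{6} + \frac{7 \sqrt{2} i}{6}} g(z) = \frac{135 \sqrt{2} \left(1 - i\right) e^{\frac{7 \sqrt{2} \omega \left(1 + i\right)}{6}}}{2744}
  F(ω) = 2πi·ΣRes = - \frac{135 \sqrt{2} i \pi \left(i \left(1 - i\right) e^{\frac{7 \sqrt{2} \omega \left(1 - i\right)}{6}} - \left(1 - i\right) e^{\frac{7 \sqrt{2} \omega \left(1 + i\right)}{6}}\right)}{1372} = \frac{135 \pi e^{\frac{7 \sqrt{2} \omega}{6}} \cos{\left(\frac{7 \sqrt{2} \omega}{6} + \frac{\pi}{4} \right)}}{343}

Both cases combine into a single formula in |ω|:

F(ω) = \frac{135 \pi e^{- \frac{7 \sqrt{2} \left|{\omega}\right|}{6}} \sin{\left(\frac{7 \sqrt{2} \left|{\omega}\right|}{6} + \frac{\pi}{4} \right)}}{343}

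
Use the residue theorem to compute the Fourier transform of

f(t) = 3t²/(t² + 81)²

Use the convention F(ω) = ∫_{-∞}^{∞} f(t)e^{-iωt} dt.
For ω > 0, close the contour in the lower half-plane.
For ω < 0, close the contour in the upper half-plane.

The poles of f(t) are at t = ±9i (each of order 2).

Let g(z) = f(z)e^{-iωz}; for large |z| the factor e^{-iωz} decays in the lower half-plane when ω > 0 and in the upper half-plane when ω < 0.

Case ω > 0 (lower half-plane, clockwise contour ⇒ F(ω) = -2πi·ΣRes):
  Res_{z = - 9 i} g(z) = \frac{i \left(1 - 9 \omega\right) e^{- 9 \omega}}{12} (pole of order 2)
  F(ω) = -2πi·ΣRes = \frac{\pi \left(1 - 9 \omega\right) e^{- 9 \omega}}{6}

Case ω < 0 (upper half-plane, counterclockwise contour ⇒ F(ω) = +2πi·ΣRes):
  Res_{z = 9 i} g(z) = \frac{i \left(- 9 \omega - 1\right) e^{9 \omega}}{12} (pole of order 2)
  F(ω) = 2πi·ΣRes = \frac{\pi \left(9 \omega + 1\right) e^{9 \omega}}{6}

Both cases combine into a single formula in |ω|:

F(ω) = \frac{\pi \left(1 - 9 \left|{\omega}\right|\right) e^{- 9 \left|{\omega}\right|}}{6}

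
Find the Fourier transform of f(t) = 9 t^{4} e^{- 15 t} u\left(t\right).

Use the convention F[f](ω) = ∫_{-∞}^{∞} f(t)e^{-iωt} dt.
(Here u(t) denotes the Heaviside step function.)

F(ω) = \frac{216}{\left(i \omega + 15\right)^{5}}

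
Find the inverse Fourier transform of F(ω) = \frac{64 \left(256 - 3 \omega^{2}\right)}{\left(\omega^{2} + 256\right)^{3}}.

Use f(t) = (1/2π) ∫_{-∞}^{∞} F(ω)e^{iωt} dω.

f(t) = t^{2} e^{- 16 \left|{t}\right|}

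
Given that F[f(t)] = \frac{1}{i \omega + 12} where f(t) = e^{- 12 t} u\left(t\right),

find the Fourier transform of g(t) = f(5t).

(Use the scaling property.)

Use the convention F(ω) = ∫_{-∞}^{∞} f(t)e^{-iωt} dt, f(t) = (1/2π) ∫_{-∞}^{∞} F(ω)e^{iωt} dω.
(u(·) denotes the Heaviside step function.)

F[g](ω) = \frac{1}{i \omega + 60}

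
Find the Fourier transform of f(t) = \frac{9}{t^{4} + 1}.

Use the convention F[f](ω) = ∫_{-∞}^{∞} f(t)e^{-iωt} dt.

F(ω) = 9 \pi e^{- \frac{\sqrt{2} \left|{\omega}\right|}{2}} \sin{\left(\frac{\sqrt{2} \left|{\omega}\right|}{2} + \frac{\pi}{4} \right)}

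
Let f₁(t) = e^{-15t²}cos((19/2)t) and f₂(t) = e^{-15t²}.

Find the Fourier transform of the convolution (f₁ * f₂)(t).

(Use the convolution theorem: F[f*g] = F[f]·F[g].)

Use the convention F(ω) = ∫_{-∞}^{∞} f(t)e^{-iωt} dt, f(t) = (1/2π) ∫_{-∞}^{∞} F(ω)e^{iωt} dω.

F[f₁*f₂](ω) = \frac{\pi \left(e^{\frac{19 \omega}{30}} + 1\right) e^{- \frac{\omega^{2}}{30} - \frac{19 \omega}{60} - \frac{361}{240}}}{30}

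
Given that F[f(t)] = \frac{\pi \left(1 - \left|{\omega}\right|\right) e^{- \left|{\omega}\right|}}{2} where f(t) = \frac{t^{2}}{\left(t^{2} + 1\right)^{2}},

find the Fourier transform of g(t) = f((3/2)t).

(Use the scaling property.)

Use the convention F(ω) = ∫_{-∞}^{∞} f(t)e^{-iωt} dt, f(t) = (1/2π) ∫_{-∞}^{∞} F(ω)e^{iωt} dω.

F[g](ω) = \frac{\pi \left(3 - 2 \left|{\omega}\right|\right) e^{- \frac{2 \left|{\omega}\right|}{3}}}{9}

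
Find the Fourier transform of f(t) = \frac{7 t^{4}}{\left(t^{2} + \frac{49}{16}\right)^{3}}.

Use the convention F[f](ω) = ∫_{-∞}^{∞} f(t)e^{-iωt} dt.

F(ω) = \frac{\pi \left(49 \omega^{2} - 140 \left|{\omega}\right| + 48\right) e^{- \frac{7 \left|{\omega}\right|}{4}}}{32}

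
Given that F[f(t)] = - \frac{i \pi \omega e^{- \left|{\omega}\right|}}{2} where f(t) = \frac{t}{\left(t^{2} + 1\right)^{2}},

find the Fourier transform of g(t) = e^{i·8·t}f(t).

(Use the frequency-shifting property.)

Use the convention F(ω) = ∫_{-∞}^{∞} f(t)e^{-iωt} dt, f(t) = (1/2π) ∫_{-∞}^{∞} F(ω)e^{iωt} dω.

F[g](ω) = \frac{i \pi \left(8 - \omega\right) e^{- \left|{\omega - 8}\right|}}{2}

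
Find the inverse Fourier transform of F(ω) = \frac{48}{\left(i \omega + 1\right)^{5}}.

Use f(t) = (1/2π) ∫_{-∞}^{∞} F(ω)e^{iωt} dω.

f(t) = 2 t^{4} e^{- t} u\left(t\right)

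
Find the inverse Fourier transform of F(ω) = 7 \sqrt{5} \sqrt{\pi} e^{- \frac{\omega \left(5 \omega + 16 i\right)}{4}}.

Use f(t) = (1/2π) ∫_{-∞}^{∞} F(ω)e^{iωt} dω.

f(t) = 7 e^{- \frac{\left(t - 4\right)^{2}}{5}}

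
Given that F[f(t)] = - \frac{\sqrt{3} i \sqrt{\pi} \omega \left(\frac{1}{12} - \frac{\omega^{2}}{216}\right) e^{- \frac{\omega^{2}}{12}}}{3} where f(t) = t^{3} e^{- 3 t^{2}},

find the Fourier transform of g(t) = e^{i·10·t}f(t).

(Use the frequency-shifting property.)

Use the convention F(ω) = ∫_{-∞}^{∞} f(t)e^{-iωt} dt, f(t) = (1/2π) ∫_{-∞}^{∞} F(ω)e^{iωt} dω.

F[g](ω) = \frac{\sqrt{3} i \sqrt{\pi} \left(\omega - 10\right) \left(\left(\omega - 10\right)^{2} - 18\right) e^{- \frac{\left(\omega - 10\right)^{2}}{12}}}{648}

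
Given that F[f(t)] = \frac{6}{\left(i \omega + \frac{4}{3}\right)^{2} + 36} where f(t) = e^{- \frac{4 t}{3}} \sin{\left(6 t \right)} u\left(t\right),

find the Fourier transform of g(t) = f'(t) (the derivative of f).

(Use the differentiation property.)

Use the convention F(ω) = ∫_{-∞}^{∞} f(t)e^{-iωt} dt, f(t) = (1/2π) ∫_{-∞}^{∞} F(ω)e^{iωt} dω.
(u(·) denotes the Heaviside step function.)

F[g](ω) = \frac{54 i \omega}{\left(3 i \omega + 4\right)^{2} + 324}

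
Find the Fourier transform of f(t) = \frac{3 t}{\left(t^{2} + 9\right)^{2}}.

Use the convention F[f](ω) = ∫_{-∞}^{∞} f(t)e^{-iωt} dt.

F(ω) = - \frac{i \pi \omega e^{- 3 \left|{\omega}\right|}}{2}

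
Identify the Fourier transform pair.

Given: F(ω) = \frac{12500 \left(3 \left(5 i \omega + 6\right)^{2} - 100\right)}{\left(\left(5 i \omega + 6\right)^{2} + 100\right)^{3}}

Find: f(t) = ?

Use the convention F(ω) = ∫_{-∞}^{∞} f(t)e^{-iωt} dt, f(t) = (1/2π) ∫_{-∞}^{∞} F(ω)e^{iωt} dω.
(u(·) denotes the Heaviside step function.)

f(t) = 5 t^{2} e^{- \frac{6 t}{5}} \sin{\left(2 t \right)} u\left(t\right)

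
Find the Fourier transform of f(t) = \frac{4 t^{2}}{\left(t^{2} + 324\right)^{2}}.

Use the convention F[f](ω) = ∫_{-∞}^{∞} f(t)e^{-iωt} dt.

F(ω) = \frac{\pi \left(1 - 18 \left|{\omega}\right|\right) e^{- 18 \left|{\omega}\right|}}{9}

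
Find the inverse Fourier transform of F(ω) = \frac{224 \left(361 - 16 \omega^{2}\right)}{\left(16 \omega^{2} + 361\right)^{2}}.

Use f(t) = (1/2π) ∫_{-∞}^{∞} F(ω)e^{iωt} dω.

f(t) = 7 e^{- \frac{19 \left|{t}\right|}{4}} \left|{t}\right|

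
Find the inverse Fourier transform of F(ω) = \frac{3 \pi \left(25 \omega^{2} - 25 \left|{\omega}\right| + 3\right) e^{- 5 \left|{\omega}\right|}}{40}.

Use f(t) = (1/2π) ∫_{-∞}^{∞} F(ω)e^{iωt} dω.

f(t) = \frac{3 t^{4}}{\left(t^{2} + 25\right)^{3}}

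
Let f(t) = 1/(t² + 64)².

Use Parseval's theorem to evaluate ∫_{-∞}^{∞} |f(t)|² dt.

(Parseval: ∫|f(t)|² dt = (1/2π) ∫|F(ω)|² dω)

∫|f(t)|² dt = \frac{5 \pi}{33554432}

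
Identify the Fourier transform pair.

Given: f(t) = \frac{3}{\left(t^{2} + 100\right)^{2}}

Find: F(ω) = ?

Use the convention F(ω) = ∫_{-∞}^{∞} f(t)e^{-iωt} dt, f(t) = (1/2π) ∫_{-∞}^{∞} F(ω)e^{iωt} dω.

F(ω) = \frac{3 \pi \left(10 \left|{\omega}\right| + 1\right) e^{- 10 \left|{\omega}\right|}}{2000}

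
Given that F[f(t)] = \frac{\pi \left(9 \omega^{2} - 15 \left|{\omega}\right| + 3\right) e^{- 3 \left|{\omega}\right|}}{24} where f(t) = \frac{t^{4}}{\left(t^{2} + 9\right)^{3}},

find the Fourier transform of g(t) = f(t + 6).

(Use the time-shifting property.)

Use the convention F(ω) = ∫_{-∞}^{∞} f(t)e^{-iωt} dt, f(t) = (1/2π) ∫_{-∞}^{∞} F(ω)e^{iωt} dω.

F[g](ω) = \frac{\pi \left(3 \omega^{2} - 5 \left|{\omega}\right| + 1\right) e^{6 i \omega - 3 \left|{\omega}\right|}}{8}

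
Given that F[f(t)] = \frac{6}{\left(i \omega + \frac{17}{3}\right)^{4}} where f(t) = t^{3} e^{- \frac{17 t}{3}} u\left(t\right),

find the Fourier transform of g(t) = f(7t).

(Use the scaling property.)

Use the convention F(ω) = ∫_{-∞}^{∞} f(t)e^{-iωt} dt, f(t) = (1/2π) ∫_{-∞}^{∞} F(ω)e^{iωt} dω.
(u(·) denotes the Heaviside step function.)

F[g](ω) = \frac{166698}{\left(3 i \omega + 119\right)^{4}}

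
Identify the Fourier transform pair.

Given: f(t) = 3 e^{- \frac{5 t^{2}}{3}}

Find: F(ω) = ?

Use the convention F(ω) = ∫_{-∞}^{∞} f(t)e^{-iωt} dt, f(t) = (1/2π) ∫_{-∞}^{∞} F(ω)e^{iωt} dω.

F(ω) = \frac{3 \sqrt{15} \sqrt{\pi} e^{- \frac{3 \omega^{2}}{20}}}{5}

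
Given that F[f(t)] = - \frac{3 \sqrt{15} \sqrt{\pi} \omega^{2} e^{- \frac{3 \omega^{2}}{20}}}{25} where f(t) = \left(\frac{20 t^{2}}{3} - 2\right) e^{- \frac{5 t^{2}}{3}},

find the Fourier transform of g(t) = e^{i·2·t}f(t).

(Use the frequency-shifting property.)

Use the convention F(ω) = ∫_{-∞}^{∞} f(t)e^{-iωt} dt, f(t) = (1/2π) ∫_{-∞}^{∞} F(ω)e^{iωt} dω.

F[g](ω) = - \frac{3 \sqrt{15} \sqrt{\pi} \left(\omega - 2\right)^{2} e^{- \frac{3 \left(\omega - 2\right)^{2}}{20}}}{25}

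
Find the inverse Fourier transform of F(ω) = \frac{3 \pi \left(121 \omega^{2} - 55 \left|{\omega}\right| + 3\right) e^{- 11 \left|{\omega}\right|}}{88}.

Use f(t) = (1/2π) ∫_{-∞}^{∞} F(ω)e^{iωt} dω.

f(t) = \frac{3 t^{4}}{\left(t^{2} + 121\right)^{3}}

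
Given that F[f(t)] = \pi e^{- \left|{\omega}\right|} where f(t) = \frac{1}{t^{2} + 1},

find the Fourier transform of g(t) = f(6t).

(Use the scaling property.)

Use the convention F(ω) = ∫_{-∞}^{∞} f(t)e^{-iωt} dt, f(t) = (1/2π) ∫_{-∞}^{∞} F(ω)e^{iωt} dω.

F[g](ω) = \frac{\pi e^{- \frac{\left|{\omega}\right|}{6}}}{6}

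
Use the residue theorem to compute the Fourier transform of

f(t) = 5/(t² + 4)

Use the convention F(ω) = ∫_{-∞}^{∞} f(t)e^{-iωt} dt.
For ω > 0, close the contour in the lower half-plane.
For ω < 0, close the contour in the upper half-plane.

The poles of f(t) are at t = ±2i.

Let g(z) = f(z)e^{-iωz}; for large |z| the factor e^{-iωz} decays in the lower half-plane when ω > 0 and in the upper half-plane when ω < 0.

Case ω > 0 (lower half-plane, clockwise contour ⇒ F(ω) = -2πi·ΣRes):
  Res_{z = - 2 i} g(z) = \frac{5 i e^{- 2 \omega}}{4}
  F(ω) = -2πi·ΣRes = \frac{5 \pi e^{- 2 \omega}}{2}

Case ω < 0 (upper half-plane, counterclockwise contour ⇒ F(ω) = +2πi·ΣRes):
  Res_{z = 2 i} g(z) = - \frac{5 i e^{2 \omega}}{4}
  F(ω) = 2πi·ΣRes = \frac{5 \pi e^{2 \omega}}{2}

Both cases combine into a single formula in |ω|:

F(ω) = \frac{5 \pi e^{- 2 \left|{\omega}\right|}}{2}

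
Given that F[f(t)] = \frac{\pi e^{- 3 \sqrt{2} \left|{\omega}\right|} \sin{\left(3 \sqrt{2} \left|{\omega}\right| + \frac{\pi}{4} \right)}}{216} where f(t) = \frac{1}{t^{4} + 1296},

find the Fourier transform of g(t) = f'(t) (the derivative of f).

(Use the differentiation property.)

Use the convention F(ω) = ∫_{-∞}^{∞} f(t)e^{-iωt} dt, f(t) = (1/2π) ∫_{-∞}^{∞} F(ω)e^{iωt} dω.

F[g](ω) = \frac{i \pi \omega e^{- 3 \sqrt{2} \left|{\omega}\right|} \sin{\left(3 \sqrt{2} \left|{\omega}\right| + \frac{\pi}{4} \right)}}{216}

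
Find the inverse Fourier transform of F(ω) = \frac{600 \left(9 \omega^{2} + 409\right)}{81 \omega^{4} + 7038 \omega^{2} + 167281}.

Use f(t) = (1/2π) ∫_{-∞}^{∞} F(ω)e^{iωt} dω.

f(t) = 5 e^{- \frac{20 \left|{t}\right|}{3}} \cos{\left(\left|{t}\right| \right)}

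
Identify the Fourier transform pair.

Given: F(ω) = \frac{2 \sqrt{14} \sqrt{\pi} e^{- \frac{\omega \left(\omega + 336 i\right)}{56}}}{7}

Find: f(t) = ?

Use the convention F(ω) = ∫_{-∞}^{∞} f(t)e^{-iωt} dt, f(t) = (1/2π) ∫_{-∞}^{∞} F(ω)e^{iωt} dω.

f(t) = 4 e^{- 14 \left(t - 6\right)^{2}}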